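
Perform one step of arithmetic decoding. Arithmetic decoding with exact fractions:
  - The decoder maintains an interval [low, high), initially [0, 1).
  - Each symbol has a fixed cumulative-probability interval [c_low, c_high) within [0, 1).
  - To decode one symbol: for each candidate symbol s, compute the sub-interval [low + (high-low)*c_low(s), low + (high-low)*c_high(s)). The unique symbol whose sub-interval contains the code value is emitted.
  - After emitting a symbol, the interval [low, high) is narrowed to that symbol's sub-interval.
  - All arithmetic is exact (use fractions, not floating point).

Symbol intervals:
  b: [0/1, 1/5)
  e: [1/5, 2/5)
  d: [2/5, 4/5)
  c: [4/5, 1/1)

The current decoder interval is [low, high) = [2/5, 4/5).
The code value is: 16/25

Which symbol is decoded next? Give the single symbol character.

Answer: d

Derivation:
Interval width = high − low = 4/5 − 2/5 = 2/5
Scaled code = (code − low) / width = (16/25 − 2/5) / 2/5 = 3/5
  b: [0/1, 1/5) 
  e: [1/5, 2/5) 
  d: [2/5, 4/5) ← scaled code falls here ✓
  c: [4/5, 1/1) 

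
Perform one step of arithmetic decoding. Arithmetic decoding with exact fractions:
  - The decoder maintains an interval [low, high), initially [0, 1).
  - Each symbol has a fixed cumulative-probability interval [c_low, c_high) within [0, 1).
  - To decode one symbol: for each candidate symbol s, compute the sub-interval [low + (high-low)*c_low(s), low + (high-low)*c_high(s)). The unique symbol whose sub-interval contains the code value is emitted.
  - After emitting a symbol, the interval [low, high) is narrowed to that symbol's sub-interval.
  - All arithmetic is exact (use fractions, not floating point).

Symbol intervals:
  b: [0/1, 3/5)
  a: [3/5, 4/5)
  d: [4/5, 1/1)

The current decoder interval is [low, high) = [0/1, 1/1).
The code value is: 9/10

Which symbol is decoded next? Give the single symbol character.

Answer: d

Derivation:
Interval width = high − low = 1/1 − 0/1 = 1/1
Scaled code = (code − low) / width = (9/10 − 0/1) / 1/1 = 9/10
  b: [0/1, 3/5) 
  a: [3/5, 4/5) 
  d: [4/5, 1/1) ← scaled code falls here ✓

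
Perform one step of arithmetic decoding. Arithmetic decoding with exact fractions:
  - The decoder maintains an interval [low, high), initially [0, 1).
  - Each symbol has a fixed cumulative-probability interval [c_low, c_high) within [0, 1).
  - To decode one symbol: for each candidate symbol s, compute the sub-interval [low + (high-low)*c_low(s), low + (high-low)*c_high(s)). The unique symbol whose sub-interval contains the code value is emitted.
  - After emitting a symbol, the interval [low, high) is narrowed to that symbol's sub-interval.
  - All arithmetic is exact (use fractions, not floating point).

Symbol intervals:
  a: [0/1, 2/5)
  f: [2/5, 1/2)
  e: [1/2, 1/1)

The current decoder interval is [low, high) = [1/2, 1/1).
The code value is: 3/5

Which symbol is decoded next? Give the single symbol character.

Interval width = high − low = 1/1 − 1/2 = 1/2
Scaled code = (code − low) / width = (3/5 − 1/2) / 1/2 = 1/5
  a: [0/1, 2/5) ← scaled code falls here ✓
  f: [2/5, 1/2) 
  e: [1/2, 1/1) 

Answer: a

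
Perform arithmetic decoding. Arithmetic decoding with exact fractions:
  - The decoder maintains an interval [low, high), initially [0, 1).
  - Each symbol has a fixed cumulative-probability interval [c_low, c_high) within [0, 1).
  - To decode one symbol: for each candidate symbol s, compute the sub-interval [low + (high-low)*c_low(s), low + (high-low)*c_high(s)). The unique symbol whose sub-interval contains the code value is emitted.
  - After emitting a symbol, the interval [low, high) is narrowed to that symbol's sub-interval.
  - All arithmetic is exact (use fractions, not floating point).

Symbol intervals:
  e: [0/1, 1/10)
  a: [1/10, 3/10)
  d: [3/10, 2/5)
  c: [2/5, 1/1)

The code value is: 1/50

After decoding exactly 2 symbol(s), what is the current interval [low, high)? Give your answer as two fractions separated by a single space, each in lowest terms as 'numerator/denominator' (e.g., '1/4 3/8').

Step 1: interval [0/1, 1/1), width = 1/1 - 0/1 = 1/1
  'e': [0/1 + 1/1*0/1, 0/1 + 1/1*1/10) = [0/1, 1/10) <- contains code 1/50
  'a': [0/1 + 1/1*1/10, 0/1 + 1/1*3/10) = [1/10, 3/10)
  'd': [0/1 + 1/1*3/10, 0/1 + 1/1*2/5) = [3/10, 2/5)
  'c': [0/1 + 1/1*2/5, 0/1 + 1/1*1/1) = [2/5, 1/1)
  emit 'e', narrow to [0/1, 1/10)
Step 2: interval [0/1, 1/10), width = 1/10 - 0/1 = 1/10
  'e': [0/1 + 1/10*0/1, 0/1 + 1/10*1/10) = [0/1, 1/100)
  'a': [0/1 + 1/10*1/10, 0/1 + 1/10*3/10) = [1/100, 3/100) <- contains code 1/50
  'd': [0/1 + 1/10*3/10, 0/1 + 1/10*2/5) = [3/100, 1/25)
  'c': [0/1 + 1/10*2/5, 0/1 + 1/10*1/1) = [1/25, 1/10)
  emit 'a', narrow to [1/100, 3/100)

Answer: 1/100 3/100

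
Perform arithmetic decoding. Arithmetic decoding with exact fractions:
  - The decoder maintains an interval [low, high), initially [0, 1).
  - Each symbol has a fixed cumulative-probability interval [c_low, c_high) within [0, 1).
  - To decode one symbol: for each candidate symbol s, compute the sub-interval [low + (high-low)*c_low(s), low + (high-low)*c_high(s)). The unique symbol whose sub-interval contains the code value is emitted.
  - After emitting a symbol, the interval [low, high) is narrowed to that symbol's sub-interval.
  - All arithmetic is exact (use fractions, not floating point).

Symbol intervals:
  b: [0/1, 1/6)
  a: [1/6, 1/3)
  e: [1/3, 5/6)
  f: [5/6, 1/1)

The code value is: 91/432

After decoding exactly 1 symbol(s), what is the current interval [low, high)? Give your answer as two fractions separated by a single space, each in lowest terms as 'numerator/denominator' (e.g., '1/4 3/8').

Answer: 1/6 1/3

Derivation:
Step 1: interval [0/1, 1/1), width = 1/1 - 0/1 = 1/1
  'b': [0/1 + 1/1*0/1, 0/1 + 1/1*1/6) = [0/1, 1/6)
  'a': [0/1 + 1/1*1/6, 0/1 + 1/1*1/3) = [1/6, 1/3) <- contains code 91/432
  'e': [0/1 + 1/1*1/3, 0/1 + 1/1*5/6) = [1/3, 5/6)
  'f': [0/1 + 1/1*5/6, 0/1 + 1/1*1/1) = [5/6, 1/1)
  emit 'a', narrow to [1/6, 1/3)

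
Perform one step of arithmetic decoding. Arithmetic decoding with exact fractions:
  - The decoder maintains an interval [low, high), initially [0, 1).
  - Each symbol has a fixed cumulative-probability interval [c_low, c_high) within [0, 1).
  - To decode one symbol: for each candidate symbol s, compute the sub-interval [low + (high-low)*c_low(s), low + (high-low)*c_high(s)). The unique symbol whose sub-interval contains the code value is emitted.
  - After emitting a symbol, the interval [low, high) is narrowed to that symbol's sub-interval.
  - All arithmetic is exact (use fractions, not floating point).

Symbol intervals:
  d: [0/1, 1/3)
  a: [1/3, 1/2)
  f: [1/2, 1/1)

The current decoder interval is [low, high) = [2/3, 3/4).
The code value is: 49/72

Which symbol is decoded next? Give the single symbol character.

Interval width = high − low = 3/4 − 2/3 = 1/12
Scaled code = (code − low) / width = (49/72 − 2/3) / 1/12 = 1/6
  d: [0/1, 1/3) ← scaled code falls here ✓
  a: [1/3, 1/2) 
  f: [1/2, 1/1) 

Answer: d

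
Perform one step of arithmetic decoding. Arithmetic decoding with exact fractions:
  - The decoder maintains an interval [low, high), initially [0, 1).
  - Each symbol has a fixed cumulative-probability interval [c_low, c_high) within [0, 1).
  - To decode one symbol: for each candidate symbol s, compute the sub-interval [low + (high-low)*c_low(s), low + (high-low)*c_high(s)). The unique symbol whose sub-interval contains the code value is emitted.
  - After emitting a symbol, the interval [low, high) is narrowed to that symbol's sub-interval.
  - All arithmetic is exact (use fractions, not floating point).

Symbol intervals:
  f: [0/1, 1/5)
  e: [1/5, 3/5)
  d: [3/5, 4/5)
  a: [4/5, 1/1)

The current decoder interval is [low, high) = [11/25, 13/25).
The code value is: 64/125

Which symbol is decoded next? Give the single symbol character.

Interval width = high − low = 13/25 − 11/25 = 2/25
Scaled code = (code − low) / width = (64/125 − 11/25) / 2/25 = 9/10
  f: [0/1, 1/5) 
  e: [1/5, 3/5) 
  d: [3/5, 4/5) 
  a: [4/5, 1/1) ← scaled code falls here ✓

Answer: a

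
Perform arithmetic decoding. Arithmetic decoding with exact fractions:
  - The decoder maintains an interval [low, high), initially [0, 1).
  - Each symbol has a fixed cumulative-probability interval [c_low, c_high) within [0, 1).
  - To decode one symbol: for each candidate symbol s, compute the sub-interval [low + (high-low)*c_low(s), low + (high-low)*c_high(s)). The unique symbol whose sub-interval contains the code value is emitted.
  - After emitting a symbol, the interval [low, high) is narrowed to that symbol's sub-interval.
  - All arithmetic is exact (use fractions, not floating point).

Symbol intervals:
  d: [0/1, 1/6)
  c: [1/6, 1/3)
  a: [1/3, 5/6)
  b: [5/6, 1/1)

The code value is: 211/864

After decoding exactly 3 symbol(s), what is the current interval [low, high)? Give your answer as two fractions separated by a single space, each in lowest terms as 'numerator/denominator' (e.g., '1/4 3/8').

Step 1: interval [0/1, 1/1), width = 1/1 - 0/1 = 1/1
  'd': [0/1 + 1/1*0/1, 0/1 + 1/1*1/6) = [0/1, 1/6)
  'c': [0/1 + 1/1*1/6, 0/1 + 1/1*1/3) = [1/6, 1/3) <- contains code 211/864
  'a': [0/1 + 1/1*1/3, 0/1 + 1/1*5/6) = [1/3, 5/6)
  'b': [0/1 + 1/1*5/6, 0/1 + 1/1*1/1) = [5/6, 1/1)
  emit 'c', narrow to [1/6, 1/3)
Step 2: interval [1/6, 1/3), width = 1/3 - 1/6 = 1/6
  'd': [1/6 + 1/6*0/1, 1/6 + 1/6*1/6) = [1/6, 7/36)
  'c': [1/6 + 1/6*1/6, 1/6 + 1/6*1/3) = [7/36, 2/9)
  'a': [1/6 + 1/6*1/3, 1/6 + 1/6*5/6) = [2/9, 11/36) <- contains code 211/864
  'b': [1/6 + 1/6*5/6, 1/6 + 1/6*1/1) = [11/36, 1/3)
  emit 'a', narrow to [2/9, 11/36)
Step 3: interval [2/9, 11/36), width = 11/36 - 2/9 = 1/12
  'd': [2/9 + 1/12*0/1, 2/9 + 1/12*1/6) = [2/9, 17/72)
  'c': [2/9 + 1/12*1/6, 2/9 + 1/12*1/3) = [17/72, 1/4) <- contains code 211/864
  'a': [2/9 + 1/12*1/3, 2/9 + 1/12*5/6) = [1/4, 7/24)
  'b': [2/9 + 1/12*5/6, 2/9 + 1/12*1/1) = [7/24, 11/36)
  emit 'c', narrow to [17/72, 1/4)

Answer: 17/72 1/4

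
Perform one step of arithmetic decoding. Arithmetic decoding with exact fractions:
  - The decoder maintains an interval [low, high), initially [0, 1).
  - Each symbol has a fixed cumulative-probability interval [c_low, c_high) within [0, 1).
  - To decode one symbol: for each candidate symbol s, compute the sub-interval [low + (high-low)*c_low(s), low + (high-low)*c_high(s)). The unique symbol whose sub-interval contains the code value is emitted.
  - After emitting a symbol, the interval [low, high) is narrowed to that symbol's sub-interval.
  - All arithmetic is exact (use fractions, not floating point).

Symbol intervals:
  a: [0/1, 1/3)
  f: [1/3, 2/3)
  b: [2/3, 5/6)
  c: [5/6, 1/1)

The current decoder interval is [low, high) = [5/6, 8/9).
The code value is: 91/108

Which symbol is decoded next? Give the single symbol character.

Answer: a

Derivation:
Interval width = high − low = 8/9 − 5/6 = 1/18
Scaled code = (code − low) / width = (91/108 − 5/6) / 1/18 = 1/6
  a: [0/1, 1/3) ← scaled code falls here ✓
  f: [1/3, 2/3) 
  b: [2/3, 5/6) 
  c: [5/6, 1/1) 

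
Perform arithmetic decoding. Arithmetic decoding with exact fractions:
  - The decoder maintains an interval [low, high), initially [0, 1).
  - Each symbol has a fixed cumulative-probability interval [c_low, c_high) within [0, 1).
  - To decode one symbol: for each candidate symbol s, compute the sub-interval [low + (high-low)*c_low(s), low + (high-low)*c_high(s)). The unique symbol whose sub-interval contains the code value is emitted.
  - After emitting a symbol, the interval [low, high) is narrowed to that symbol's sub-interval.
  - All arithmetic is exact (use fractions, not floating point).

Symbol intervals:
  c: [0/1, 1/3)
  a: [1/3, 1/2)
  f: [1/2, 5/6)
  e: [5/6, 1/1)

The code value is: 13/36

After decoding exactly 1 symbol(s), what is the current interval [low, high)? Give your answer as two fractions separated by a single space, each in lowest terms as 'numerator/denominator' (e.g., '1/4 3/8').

Step 1: interval [0/1, 1/1), width = 1/1 - 0/1 = 1/1
  'c': [0/1 + 1/1*0/1, 0/1 + 1/1*1/3) = [0/1, 1/3)
  'a': [0/1 + 1/1*1/3, 0/1 + 1/1*1/2) = [1/3, 1/2) <- contains code 13/36
  'f': [0/1 + 1/1*1/2, 0/1 + 1/1*5/6) = [1/2, 5/6)
  'e': [0/1 + 1/1*5/6, 0/1 + 1/1*1/1) = [5/6, 1/1)
  emit 'a', narrow to [1/3, 1/2)

Answer: 1/3 1/2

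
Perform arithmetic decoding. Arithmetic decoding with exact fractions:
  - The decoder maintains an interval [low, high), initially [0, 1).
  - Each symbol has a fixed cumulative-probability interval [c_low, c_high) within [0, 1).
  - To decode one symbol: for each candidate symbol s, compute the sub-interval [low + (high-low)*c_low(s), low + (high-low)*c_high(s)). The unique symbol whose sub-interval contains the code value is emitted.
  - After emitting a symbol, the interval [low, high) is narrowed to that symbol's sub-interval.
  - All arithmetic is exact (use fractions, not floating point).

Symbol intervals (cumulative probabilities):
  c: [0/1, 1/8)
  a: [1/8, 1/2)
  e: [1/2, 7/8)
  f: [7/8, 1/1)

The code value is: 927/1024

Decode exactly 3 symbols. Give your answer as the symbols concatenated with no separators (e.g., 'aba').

Step 1: interval [0/1, 1/1), width = 1/1 - 0/1 = 1/1
  'c': [0/1 + 1/1*0/1, 0/1 + 1/1*1/8) = [0/1, 1/8)
  'a': [0/1 + 1/1*1/8, 0/1 + 1/1*1/2) = [1/8, 1/2)
  'e': [0/1 + 1/1*1/2, 0/1 + 1/1*7/8) = [1/2, 7/8)
  'f': [0/1 + 1/1*7/8, 0/1 + 1/1*1/1) = [7/8, 1/1) <- contains code 927/1024
  emit 'f', narrow to [7/8, 1/1)
Step 2: interval [7/8, 1/1), width = 1/1 - 7/8 = 1/8
  'c': [7/8 + 1/8*0/1, 7/8 + 1/8*1/8) = [7/8, 57/64)
  'a': [7/8 + 1/8*1/8, 7/8 + 1/8*1/2) = [57/64, 15/16) <- contains code 927/1024
  'e': [7/8 + 1/8*1/2, 7/8 + 1/8*7/8) = [15/16, 63/64)
  'f': [7/8 + 1/8*7/8, 7/8 + 1/8*1/1) = [63/64, 1/1)
  emit 'a', narrow to [57/64, 15/16)
Step 3: interval [57/64, 15/16), width = 15/16 - 57/64 = 3/64
  'c': [57/64 + 3/64*0/1, 57/64 + 3/64*1/8) = [57/64, 459/512)
  'a': [57/64 + 3/64*1/8, 57/64 + 3/64*1/2) = [459/512, 117/128) <- contains code 927/1024
  'e': [57/64 + 3/64*1/2, 57/64 + 3/64*7/8) = [117/128, 477/512)
  'f': [57/64 + 3/64*7/8, 57/64 + 3/64*1/1) = [477/512, 15/16)
  emit 'a', narrow to [459/512, 117/128)

Answer: faa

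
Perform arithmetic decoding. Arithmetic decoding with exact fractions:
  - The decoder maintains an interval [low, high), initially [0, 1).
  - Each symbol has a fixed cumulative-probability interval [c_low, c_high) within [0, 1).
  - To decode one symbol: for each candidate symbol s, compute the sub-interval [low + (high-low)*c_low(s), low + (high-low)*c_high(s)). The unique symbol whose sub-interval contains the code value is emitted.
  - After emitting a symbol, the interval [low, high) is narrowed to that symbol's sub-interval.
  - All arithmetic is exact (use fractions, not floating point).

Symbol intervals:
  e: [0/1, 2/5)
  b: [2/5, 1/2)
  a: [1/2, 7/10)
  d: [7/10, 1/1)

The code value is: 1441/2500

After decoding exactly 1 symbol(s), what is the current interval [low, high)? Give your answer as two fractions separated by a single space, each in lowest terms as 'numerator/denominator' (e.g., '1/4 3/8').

Step 1: interval [0/1, 1/1), width = 1/1 - 0/1 = 1/1
  'e': [0/1 + 1/1*0/1, 0/1 + 1/1*2/5) = [0/1, 2/5)
  'b': [0/1 + 1/1*2/5, 0/1 + 1/1*1/2) = [2/5, 1/2)
  'a': [0/1 + 1/1*1/2, 0/1 + 1/1*7/10) = [1/2, 7/10) <- contains code 1441/2500
  'd': [0/1 + 1/1*7/10, 0/1 + 1/1*1/1) = [7/10, 1/1)
  emit 'a', narrow to [1/2, 7/10)

Answer: 1/2 7/10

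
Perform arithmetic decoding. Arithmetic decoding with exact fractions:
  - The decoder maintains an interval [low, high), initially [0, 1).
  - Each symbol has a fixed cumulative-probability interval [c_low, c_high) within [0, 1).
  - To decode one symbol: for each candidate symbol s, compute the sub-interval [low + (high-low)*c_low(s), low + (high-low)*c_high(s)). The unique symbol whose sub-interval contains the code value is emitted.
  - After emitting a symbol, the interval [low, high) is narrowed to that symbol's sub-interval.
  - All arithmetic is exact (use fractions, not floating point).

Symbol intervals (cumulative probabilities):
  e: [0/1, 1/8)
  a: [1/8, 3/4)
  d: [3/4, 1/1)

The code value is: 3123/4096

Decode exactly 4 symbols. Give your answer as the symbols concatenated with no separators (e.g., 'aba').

Answer: deaa

Derivation:
Step 1: interval [0/1, 1/1), width = 1/1 - 0/1 = 1/1
  'e': [0/1 + 1/1*0/1, 0/1 + 1/1*1/8) = [0/1, 1/8)
  'a': [0/1 + 1/1*1/8, 0/1 + 1/1*3/4) = [1/8, 3/4)
  'd': [0/1 + 1/1*3/4, 0/1 + 1/1*1/1) = [3/4, 1/1) <- contains code 3123/4096
  emit 'd', narrow to [3/4, 1/1)
Step 2: interval [3/4, 1/1), width = 1/1 - 3/4 = 1/4
  'e': [3/4 + 1/4*0/1, 3/4 + 1/4*1/8) = [3/4, 25/32) <- contains code 3123/4096
  'a': [3/4 + 1/4*1/8, 3/4 + 1/4*3/4) = [25/32, 15/16)
  'd': [3/4 + 1/4*3/4, 3/4 + 1/4*1/1) = [15/16, 1/1)
  emit 'e', narrow to [3/4, 25/32)
Step 3: interval [3/4, 25/32), width = 25/32 - 3/4 = 1/32
  'e': [3/4 + 1/32*0/1, 3/4 + 1/32*1/8) = [3/4, 193/256)
  'a': [3/4 + 1/32*1/8, 3/4 + 1/32*3/4) = [193/256, 99/128) <- contains code 3123/4096
  'd': [3/4 + 1/32*3/4, 3/4 + 1/32*1/1) = [99/128, 25/32)
  emit 'a', narrow to [193/256, 99/128)
Step 4: interval [193/256, 99/128), width = 99/128 - 193/256 = 5/256
  'e': [193/256 + 5/256*0/1, 193/256 + 5/256*1/8) = [193/256, 1549/2048)
  'a': [193/256 + 5/256*1/8, 193/256 + 5/256*3/4) = [1549/2048, 787/1024) <- contains code 3123/4096
  'd': [193/256 + 5/256*3/4, 193/256 + 5/256*1/1) = [787/1024, 99/128)
  emit 'a', narrow to [1549/2048, 787/1024)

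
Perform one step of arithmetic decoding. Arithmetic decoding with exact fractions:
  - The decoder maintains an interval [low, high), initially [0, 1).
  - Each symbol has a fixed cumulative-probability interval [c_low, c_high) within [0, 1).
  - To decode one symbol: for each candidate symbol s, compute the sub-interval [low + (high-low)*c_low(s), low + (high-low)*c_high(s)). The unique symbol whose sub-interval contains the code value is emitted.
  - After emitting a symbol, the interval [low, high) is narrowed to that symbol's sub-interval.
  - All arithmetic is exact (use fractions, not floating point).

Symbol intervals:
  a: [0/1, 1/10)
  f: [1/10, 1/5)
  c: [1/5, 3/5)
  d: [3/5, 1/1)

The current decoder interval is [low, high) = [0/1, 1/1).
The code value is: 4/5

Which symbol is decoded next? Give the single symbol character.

Interval width = high − low = 1/1 − 0/1 = 1/1
Scaled code = (code − low) / width = (4/5 − 0/1) / 1/1 = 4/5
  a: [0/1, 1/10) 
  f: [1/10, 1/5) 
  c: [1/5, 3/5) 
  d: [3/5, 1/1) ← scaled code falls here ✓

Answer: d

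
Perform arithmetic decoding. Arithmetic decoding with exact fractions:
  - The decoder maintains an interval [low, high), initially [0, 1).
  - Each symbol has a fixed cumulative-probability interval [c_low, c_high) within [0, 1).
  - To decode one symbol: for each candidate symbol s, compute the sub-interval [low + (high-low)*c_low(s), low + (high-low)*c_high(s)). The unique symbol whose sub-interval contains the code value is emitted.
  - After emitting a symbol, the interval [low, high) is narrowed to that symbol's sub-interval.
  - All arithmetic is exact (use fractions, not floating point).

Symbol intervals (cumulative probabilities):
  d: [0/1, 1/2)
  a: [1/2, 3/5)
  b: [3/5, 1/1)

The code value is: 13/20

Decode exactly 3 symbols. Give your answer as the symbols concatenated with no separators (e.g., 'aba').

Step 1: interval [0/1, 1/1), width = 1/1 - 0/1 = 1/1
  'd': [0/1 + 1/1*0/1, 0/1 + 1/1*1/2) = [0/1, 1/2)
  'a': [0/1 + 1/1*1/2, 0/1 + 1/1*3/5) = [1/2, 3/5)
  'b': [0/1 + 1/1*3/5, 0/1 + 1/1*1/1) = [3/5, 1/1) <- contains code 13/20
  emit 'b', narrow to [3/5, 1/1)
Step 2: interval [3/5, 1/1), width = 1/1 - 3/5 = 2/5
  'd': [3/5 + 2/5*0/1, 3/5 + 2/5*1/2) = [3/5, 4/5) <- contains code 13/20
  'a': [3/5 + 2/5*1/2, 3/5 + 2/5*3/5) = [4/5, 21/25)
  'b': [3/5 + 2/5*3/5, 3/5 + 2/5*1/1) = [21/25, 1/1)
  emit 'd', narrow to [3/5, 4/5)
Step 3: interval [3/5, 4/5), width = 4/5 - 3/5 = 1/5
  'd': [3/5 + 1/5*0/1, 3/5 + 1/5*1/2) = [3/5, 7/10) <- contains code 13/20
  'a': [3/5 + 1/5*1/2, 3/5 + 1/5*3/5) = [7/10, 18/25)
  'b': [3/5 + 1/5*3/5, 3/5 + 1/5*1/1) = [18/25, 4/5)
  emit 'd', narrow to [3/5, 7/10)

Answer: bdd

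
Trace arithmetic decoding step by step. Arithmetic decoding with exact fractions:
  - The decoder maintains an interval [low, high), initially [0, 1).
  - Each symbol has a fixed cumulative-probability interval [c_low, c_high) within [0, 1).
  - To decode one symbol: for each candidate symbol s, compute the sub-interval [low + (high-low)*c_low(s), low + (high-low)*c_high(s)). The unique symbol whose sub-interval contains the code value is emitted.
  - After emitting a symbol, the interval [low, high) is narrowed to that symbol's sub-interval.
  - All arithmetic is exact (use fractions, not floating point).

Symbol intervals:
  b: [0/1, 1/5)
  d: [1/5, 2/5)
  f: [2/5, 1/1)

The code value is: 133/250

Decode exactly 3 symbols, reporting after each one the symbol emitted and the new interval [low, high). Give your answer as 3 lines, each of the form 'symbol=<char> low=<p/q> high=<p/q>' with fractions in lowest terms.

Step 1: interval [0/1, 1/1), width = 1/1 - 0/1 = 1/1
  'b': [0/1 + 1/1*0/1, 0/1 + 1/1*1/5) = [0/1, 1/5)
  'd': [0/1 + 1/1*1/5, 0/1 + 1/1*2/5) = [1/5, 2/5)
  'f': [0/1 + 1/1*2/5, 0/1 + 1/1*1/1) = [2/5, 1/1) <- contains code 133/250
  emit 'f', narrow to [2/5, 1/1)
Step 2: interval [2/5, 1/1), width = 1/1 - 2/5 = 3/5
  'b': [2/5 + 3/5*0/1, 2/5 + 3/5*1/5) = [2/5, 13/25)
  'd': [2/5 + 3/5*1/5, 2/5 + 3/5*2/5) = [13/25, 16/25) <- contains code 133/250
  'f': [2/5 + 3/5*2/5, 2/5 + 3/5*1/1) = [16/25, 1/1)
  emit 'd', narrow to [13/25, 16/25)
Step 3: interval [13/25, 16/25), width = 16/25 - 13/25 = 3/25
  'b': [13/25 + 3/25*0/1, 13/25 + 3/25*1/5) = [13/25, 68/125) <- contains code 133/250
  'd': [13/25 + 3/25*1/5, 13/25 + 3/25*2/5) = [68/125, 71/125)
  'f': [13/25 + 3/25*2/5, 13/25 + 3/25*1/1) = [71/125, 16/25)
  emit 'b', narrow to [13/25, 68/125)

Answer: symbol=f low=2/5 high=1/1
symbol=d low=13/25 high=16/25
symbol=b low=13/25 high=68/125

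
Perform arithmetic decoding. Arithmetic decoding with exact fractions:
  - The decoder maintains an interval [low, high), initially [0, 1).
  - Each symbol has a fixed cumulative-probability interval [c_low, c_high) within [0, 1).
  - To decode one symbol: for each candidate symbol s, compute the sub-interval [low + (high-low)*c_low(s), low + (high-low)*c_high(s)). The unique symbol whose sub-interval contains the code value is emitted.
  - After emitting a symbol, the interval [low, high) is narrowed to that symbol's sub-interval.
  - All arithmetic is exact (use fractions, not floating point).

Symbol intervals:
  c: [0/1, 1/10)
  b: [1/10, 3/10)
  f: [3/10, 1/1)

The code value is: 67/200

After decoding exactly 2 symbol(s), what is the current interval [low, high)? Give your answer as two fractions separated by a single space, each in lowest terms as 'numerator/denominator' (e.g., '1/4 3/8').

Answer: 3/10 37/100

Derivation:
Step 1: interval [0/1, 1/1), width = 1/1 - 0/1 = 1/1
  'c': [0/1 + 1/1*0/1, 0/1 + 1/1*1/10) = [0/1, 1/10)
  'b': [0/1 + 1/1*1/10, 0/1 + 1/1*3/10) = [1/10, 3/10)
  'f': [0/1 + 1/1*3/10, 0/1 + 1/1*1/1) = [3/10, 1/1) <- contains code 67/200
  emit 'f', narrow to [3/10, 1/1)
Step 2: interval [3/10, 1/1), width = 1/1 - 3/10 = 7/10
  'c': [3/10 + 7/10*0/1, 3/10 + 7/10*1/10) = [3/10, 37/100) <- contains code 67/200
  'b': [3/10 + 7/10*1/10, 3/10 + 7/10*3/10) = [37/100, 51/100)
  'f': [3/10 + 7/10*3/10, 3/10 + 7/10*1/1) = [51/100, 1/1)
  emit 'c', narrow to [3/10, 37/100)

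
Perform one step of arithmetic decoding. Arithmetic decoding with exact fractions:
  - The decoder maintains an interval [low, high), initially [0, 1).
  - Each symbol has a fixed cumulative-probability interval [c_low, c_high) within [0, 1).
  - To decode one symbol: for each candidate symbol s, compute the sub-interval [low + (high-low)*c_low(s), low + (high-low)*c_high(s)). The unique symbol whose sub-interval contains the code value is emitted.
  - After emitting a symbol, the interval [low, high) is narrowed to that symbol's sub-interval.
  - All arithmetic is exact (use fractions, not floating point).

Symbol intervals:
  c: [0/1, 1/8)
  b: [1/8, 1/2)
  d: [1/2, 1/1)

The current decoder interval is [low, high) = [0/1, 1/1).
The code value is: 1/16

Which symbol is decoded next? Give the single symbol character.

Interval width = high − low = 1/1 − 0/1 = 1/1
Scaled code = (code − low) / width = (1/16 − 0/1) / 1/1 = 1/16
  c: [0/1, 1/8) ← scaled code falls here ✓
  b: [1/8, 1/2) 
  d: [1/2, 1/1) 

Answer: c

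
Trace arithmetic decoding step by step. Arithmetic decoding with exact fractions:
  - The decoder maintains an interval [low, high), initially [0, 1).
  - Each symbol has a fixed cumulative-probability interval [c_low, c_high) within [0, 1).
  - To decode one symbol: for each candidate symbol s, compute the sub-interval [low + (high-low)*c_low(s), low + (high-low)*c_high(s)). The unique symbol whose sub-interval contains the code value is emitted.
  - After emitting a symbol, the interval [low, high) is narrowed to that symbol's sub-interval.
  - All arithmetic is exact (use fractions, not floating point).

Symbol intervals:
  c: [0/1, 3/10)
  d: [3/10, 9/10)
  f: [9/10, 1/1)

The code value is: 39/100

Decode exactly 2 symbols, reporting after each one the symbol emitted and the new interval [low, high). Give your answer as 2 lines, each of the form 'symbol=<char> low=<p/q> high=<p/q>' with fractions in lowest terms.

Step 1: interval [0/1, 1/1), width = 1/1 - 0/1 = 1/1
  'c': [0/1 + 1/1*0/1, 0/1 + 1/1*3/10) = [0/1, 3/10)
  'd': [0/1 + 1/1*3/10, 0/1 + 1/1*9/10) = [3/10, 9/10) <- contains code 39/100
  'f': [0/1 + 1/1*9/10, 0/1 + 1/1*1/1) = [9/10, 1/1)
  emit 'd', narrow to [3/10, 9/10)
Step 2: interval [3/10, 9/10), width = 9/10 - 3/10 = 3/5
  'c': [3/10 + 3/5*0/1, 3/10 + 3/5*3/10) = [3/10, 12/25) <- contains code 39/100
  'd': [3/10 + 3/5*3/10, 3/10 + 3/5*9/10) = [12/25, 21/25)
  'f': [3/10 + 3/5*9/10, 3/10 + 3/5*1/1) = [21/25, 9/10)
  emit 'c', narrow to [3/10, 12/25)

Answer: symbol=d low=3/10 high=9/10
symbol=c low=3/10 high=12/25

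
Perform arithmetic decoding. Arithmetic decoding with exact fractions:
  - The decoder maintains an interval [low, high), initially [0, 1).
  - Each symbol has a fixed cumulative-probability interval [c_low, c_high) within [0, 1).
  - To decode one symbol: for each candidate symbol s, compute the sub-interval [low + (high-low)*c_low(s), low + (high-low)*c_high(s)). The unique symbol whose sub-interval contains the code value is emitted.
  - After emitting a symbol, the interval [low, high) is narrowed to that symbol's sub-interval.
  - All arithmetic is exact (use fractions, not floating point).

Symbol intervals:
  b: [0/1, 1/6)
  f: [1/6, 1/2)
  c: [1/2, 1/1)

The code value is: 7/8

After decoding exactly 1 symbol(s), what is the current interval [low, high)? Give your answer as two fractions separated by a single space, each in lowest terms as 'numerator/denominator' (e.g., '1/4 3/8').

Answer: 1/2 1/1

Derivation:
Step 1: interval [0/1, 1/1), width = 1/1 - 0/1 = 1/1
  'b': [0/1 + 1/1*0/1, 0/1 + 1/1*1/6) = [0/1, 1/6)
  'f': [0/1 + 1/1*1/6, 0/1 + 1/1*1/2) = [1/6, 1/2)
  'c': [0/1 + 1/1*1/2, 0/1 + 1/1*1/1) = [1/2, 1/1) <- contains code 7/8
  emit 'c', narrow to [1/2, 1/1)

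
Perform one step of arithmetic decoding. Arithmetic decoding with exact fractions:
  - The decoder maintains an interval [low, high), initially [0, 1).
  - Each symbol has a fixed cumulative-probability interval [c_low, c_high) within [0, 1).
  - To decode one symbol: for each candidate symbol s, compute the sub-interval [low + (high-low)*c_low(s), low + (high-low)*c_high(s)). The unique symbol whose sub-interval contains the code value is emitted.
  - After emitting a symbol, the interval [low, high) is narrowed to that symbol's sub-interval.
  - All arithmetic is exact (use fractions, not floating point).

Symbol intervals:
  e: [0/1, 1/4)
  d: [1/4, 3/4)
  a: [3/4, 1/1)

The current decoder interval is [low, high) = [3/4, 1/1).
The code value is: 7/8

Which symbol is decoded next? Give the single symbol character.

Answer: d

Derivation:
Interval width = high − low = 1/1 − 3/4 = 1/4
Scaled code = (code − low) / width = (7/8 − 3/4) / 1/4 = 1/2
  e: [0/1, 1/4) 
  d: [1/4, 3/4) ← scaled code falls here ✓
  a: [3/4, 1/1) 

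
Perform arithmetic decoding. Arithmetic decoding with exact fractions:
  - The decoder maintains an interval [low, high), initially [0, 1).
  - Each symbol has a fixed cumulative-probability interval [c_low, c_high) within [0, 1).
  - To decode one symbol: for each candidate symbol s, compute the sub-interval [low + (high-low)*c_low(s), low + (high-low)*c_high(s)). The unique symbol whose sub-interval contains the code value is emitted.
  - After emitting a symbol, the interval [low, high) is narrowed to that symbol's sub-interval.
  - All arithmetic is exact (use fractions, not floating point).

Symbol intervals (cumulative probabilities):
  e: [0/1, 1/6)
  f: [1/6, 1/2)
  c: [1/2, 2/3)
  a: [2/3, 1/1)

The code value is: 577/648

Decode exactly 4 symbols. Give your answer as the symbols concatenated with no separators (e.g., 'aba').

Step 1: interval [0/1, 1/1), width = 1/1 - 0/1 = 1/1
  'e': [0/1 + 1/1*0/1, 0/1 + 1/1*1/6) = [0/1, 1/6)
  'f': [0/1 + 1/1*1/6, 0/1 + 1/1*1/2) = [1/6, 1/2)
  'c': [0/1 + 1/1*1/2, 0/1 + 1/1*2/3) = [1/2, 2/3)
  'a': [0/1 + 1/1*2/3, 0/1 + 1/1*1/1) = [2/3, 1/1) <- contains code 577/648
  emit 'a', narrow to [2/3, 1/1)
Step 2: interval [2/3, 1/1), width = 1/1 - 2/3 = 1/3
  'e': [2/3 + 1/3*0/1, 2/3 + 1/3*1/6) = [2/3, 13/18)
  'f': [2/3 + 1/3*1/6, 2/3 + 1/3*1/2) = [13/18, 5/6)
  'c': [2/3 + 1/3*1/2, 2/3 + 1/3*2/3) = [5/6, 8/9)
  'a': [2/3 + 1/3*2/3, 2/3 + 1/3*1/1) = [8/9, 1/1) <- contains code 577/648
  emit 'a', narrow to [8/9, 1/1)
Step 3: interval [8/9, 1/1), width = 1/1 - 8/9 = 1/9
  'e': [8/9 + 1/9*0/1, 8/9 + 1/9*1/6) = [8/9, 49/54) <- contains code 577/648
  'f': [8/9 + 1/9*1/6, 8/9 + 1/9*1/2) = [49/54, 17/18)
  'c': [8/9 + 1/9*1/2, 8/9 + 1/9*2/3) = [17/18, 26/27)
  'a': [8/9 + 1/9*2/3, 8/9 + 1/9*1/1) = [26/27, 1/1)
  emit 'e', narrow to [8/9, 49/54)
Step 4: interval [8/9, 49/54), width = 49/54 - 8/9 = 1/54
  'e': [8/9 + 1/54*0/1, 8/9 + 1/54*1/6) = [8/9, 289/324) <- contains code 577/648
  'f': [8/9 + 1/54*1/6, 8/9 + 1/54*1/2) = [289/324, 97/108)
  'c': [8/9 + 1/54*1/2, 8/9 + 1/54*2/3) = [97/108, 73/81)
  'a': [8/9 + 1/54*2/3, 8/9 + 1/54*1/1) = [73/81, 49/54)
  emit 'e', narrow to [8/9, 289/324)

Answer: aaee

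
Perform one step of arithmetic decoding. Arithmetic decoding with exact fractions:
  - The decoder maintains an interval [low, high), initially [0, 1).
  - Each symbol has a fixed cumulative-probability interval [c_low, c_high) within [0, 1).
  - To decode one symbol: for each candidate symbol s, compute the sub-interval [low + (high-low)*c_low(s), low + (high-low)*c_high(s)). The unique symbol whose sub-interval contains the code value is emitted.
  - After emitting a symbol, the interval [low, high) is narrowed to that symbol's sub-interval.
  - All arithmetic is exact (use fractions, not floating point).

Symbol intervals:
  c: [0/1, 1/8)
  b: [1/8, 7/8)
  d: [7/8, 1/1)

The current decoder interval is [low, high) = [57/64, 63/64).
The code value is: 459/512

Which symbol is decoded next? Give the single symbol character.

Answer: c

Derivation:
Interval width = high − low = 63/64 − 57/64 = 3/32
Scaled code = (code − low) / width = (459/512 − 57/64) / 3/32 = 1/16
  c: [0/1, 1/8) ← scaled code falls here ✓
  b: [1/8, 7/8) 
  d: [7/8, 1/1) 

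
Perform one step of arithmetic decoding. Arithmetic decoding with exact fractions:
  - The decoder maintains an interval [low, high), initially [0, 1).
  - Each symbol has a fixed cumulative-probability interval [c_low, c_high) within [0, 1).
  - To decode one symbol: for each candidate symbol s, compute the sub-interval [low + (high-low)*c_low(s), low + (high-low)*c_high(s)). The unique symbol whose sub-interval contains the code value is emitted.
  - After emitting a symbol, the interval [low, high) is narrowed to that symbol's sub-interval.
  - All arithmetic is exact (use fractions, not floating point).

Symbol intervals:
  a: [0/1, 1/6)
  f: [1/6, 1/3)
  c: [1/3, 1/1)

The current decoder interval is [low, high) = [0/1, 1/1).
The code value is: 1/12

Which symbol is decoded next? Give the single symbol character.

Interval width = high − low = 1/1 − 0/1 = 1/1
Scaled code = (code − low) / width = (1/12 − 0/1) / 1/1 = 1/12
  a: [0/1, 1/6) ← scaled code falls here ✓
  f: [1/6, 1/3) 
  c: [1/3, 1/1) 

Answer: a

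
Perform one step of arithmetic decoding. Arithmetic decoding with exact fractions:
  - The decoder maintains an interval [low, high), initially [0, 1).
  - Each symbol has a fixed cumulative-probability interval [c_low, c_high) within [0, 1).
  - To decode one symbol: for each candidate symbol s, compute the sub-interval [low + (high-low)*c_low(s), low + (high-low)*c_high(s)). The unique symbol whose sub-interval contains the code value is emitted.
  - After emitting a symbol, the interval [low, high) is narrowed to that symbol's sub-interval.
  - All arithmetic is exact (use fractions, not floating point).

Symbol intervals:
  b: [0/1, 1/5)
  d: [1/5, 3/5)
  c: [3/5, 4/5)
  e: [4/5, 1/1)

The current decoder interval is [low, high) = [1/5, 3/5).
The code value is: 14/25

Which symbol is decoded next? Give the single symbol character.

Answer: e

Derivation:
Interval width = high − low = 3/5 − 1/5 = 2/5
Scaled code = (code − low) / width = (14/25 − 1/5) / 2/5 = 9/10
  b: [0/1, 1/5) 
  d: [1/5, 3/5) 
  c: [3/5, 4/5) 
  e: [4/5, 1/1) ← scaled code falls here ✓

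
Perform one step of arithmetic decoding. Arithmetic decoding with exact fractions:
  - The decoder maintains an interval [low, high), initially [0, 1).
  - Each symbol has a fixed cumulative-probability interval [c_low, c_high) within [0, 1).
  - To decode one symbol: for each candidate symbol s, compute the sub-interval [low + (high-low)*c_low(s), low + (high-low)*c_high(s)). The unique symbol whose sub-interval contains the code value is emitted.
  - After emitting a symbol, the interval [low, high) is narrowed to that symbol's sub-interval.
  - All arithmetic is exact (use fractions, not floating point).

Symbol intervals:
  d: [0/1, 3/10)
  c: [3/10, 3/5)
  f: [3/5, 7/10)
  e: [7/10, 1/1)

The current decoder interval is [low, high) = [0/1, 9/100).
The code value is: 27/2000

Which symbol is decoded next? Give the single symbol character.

Interval width = high − low = 9/100 − 0/1 = 9/100
Scaled code = (code − low) / width = (27/2000 − 0/1) / 9/100 = 3/20
  d: [0/1, 3/10) ← scaled code falls here ✓
  c: [3/10, 3/5) 
  f: [3/5, 7/10) 
  e: [7/10, 1/1) 

Answer: d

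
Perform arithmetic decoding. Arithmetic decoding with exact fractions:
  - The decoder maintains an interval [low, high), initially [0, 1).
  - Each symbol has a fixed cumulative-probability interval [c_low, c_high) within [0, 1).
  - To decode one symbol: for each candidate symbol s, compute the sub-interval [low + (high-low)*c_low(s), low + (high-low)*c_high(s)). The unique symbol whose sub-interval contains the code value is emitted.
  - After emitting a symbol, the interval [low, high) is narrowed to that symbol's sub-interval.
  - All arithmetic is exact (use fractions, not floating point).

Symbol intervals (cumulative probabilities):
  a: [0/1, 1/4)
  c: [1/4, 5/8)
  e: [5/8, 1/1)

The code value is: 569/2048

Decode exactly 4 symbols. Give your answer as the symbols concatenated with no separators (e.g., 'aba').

Step 1: interval [0/1, 1/1), width = 1/1 - 0/1 = 1/1
  'a': [0/1 + 1/1*0/1, 0/1 + 1/1*1/4) = [0/1, 1/4)
  'c': [0/1 + 1/1*1/4, 0/1 + 1/1*5/8) = [1/4, 5/8) <- contains code 569/2048
  'e': [0/1 + 1/1*5/8, 0/1 + 1/1*1/1) = [5/8, 1/1)
  emit 'c', narrow to [1/4, 5/8)
Step 2: interval [1/4, 5/8), width = 5/8 - 1/4 = 3/8
  'a': [1/4 + 3/8*0/1, 1/4 + 3/8*1/4) = [1/4, 11/32) <- contains code 569/2048
  'c': [1/4 + 3/8*1/4, 1/4 + 3/8*5/8) = [11/32, 31/64)
  'e': [1/4 + 3/8*5/8, 1/4 + 3/8*1/1) = [31/64, 5/8)
  emit 'a', narrow to [1/4, 11/32)
Step 3: interval [1/4, 11/32), width = 11/32 - 1/4 = 3/32
  'a': [1/4 + 3/32*0/1, 1/4 + 3/32*1/4) = [1/4, 35/128)
  'c': [1/4 + 3/32*1/4, 1/4 + 3/32*5/8) = [35/128, 79/256) <- contains code 569/2048
  'e': [1/4 + 3/32*5/8, 1/4 + 3/32*1/1) = [79/256, 11/32)
  emit 'c', narrow to [35/128, 79/256)
Step 4: interval [35/128, 79/256), width = 79/256 - 35/128 = 9/256
  'a': [35/128 + 9/256*0/1, 35/128 + 9/256*1/4) = [35/128, 289/1024) <- contains code 569/2048
  'c': [35/128 + 9/256*1/4, 35/128 + 9/256*5/8) = [289/1024, 605/2048)
  'e': [35/128 + 9/256*5/8, 35/128 + 9/256*1/1) = [605/2048, 79/256)
  emit 'a', narrow to [35/128, 289/1024)

Answer: caca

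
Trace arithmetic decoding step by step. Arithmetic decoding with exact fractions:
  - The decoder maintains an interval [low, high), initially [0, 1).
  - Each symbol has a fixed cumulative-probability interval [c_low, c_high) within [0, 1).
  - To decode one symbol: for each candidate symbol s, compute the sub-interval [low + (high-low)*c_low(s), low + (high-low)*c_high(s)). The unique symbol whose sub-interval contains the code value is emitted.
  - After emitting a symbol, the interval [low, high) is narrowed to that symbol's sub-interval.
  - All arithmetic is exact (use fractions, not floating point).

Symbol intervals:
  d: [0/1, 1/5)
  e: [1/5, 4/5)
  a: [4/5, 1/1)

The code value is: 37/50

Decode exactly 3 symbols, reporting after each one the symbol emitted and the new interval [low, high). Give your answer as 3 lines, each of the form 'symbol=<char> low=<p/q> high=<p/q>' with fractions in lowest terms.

Step 1: interval [0/1, 1/1), width = 1/1 - 0/1 = 1/1
  'd': [0/1 + 1/1*0/1, 0/1 + 1/1*1/5) = [0/1, 1/5)
  'e': [0/1 + 1/1*1/5, 0/1 + 1/1*4/5) = [1/5, 4/5) <- contains code 37/50
  'a': [0/1 + 1/1*4/5, 0/1 + 1/1*1/1) = [4/5, 1/1)
  emit 'e', narrow to [1/5, 4/5)
Step 2: interval [1/5, 4/5), width = 4/5 - 1/5 = 3/5
  'd': [1/5 + 3/5*0/1, 1/5 + 3/5*1/5) = [1/5, 8/25)
  'e': [1/5 + 3/5*1/5, 1/5 + 3/5*4/5) = [8/25, 17/25)
  'a': [1/5 + 3/5*4/5, 1/5 + 3/5*1/1) = [17/25, 4/5) <- contains code 37/50
  emit 'a', narrow to [17/25, 4/5)
Step 3: interval [17/25, 4/5), width = 4/5 - 17/25 = 3/25
  'd': [17/25 + 3/25*0/1, 17/25 + 3/25*1/5) = [17/25, 88/125)
  'e': [17/25 + 3/25*1/5, 17/25 + 3/25*4/5) = [88/125, 97/125) <- contains code 37/50
  'a': [17/25 + 3/25*4/5, 17/25 + 3/25*1/1) = [97/125, 4/5)
  emit 'e', narrow to [88/125, 97/125)

Answer: symbol=e low=1/5 high=4/5
symbol=a low=17/25 high=4/5
symbol=e low=88/125 high=97/125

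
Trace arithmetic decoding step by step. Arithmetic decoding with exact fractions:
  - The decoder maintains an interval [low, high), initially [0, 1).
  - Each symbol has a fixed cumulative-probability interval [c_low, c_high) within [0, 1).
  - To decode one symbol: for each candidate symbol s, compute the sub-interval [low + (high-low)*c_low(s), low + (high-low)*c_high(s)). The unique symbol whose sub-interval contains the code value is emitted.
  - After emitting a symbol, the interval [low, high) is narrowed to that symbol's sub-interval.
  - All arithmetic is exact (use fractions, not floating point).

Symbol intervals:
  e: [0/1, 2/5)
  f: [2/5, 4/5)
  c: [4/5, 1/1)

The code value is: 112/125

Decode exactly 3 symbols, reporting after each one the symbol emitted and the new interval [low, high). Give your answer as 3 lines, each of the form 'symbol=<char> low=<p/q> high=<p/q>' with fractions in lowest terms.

Answer: symbol=c low=4/5 high=1/1
symbol=f low=22/25 high=24/25
symbol=e low=22/25 high=114/125

Derivation:
Step 1: interval [0/1, 1/1), width = 1/1 - 0/1 = 1/1
  'e': [0/1 + 1/1*0/1, 0/1 + 1/1*2/5) = [0/1, 2/5)
  'f': [0/1 + 1/1*2/5, 0/1 + 1/1*4/5) = [2/5, 4/5)
  'c': [0/1 + 1/1*4/5, 0/1 + 1/1*1/1) = [4/5, 1/1) <- contains code 112/125
  emit 'c', narrow to [4/5, 1/1)
Step 2: interval [4/5, 1/1), width = 1/1 - 4/5 = 1/5
  'e': [4/5 + 1/5*0/1, 4/5 + 1/5*2/5) = [4/5, 22/25)
  'f': [4/5 + 1/5*2/5, 4/5 + 1/5*4/5) = [22/25, 24/25) <- contains code 112/125
  'c': [4/5 + 1/5*4/5, 4/5 + 1/5*1/1) = [24/25, 1/1)
  emit 'f', narrow to [22/25, 24/25)
Step 3: interval [22/25, 24/25), width = 24/25 - 22/25 = 2/25
  'e': [22/25 + 2/25*0/1, 22/25 + 2/25*2/5) = [22/25, 114/125) <- contains code 112/125
  'f': [22/25 + 2/25*2/5, 22/25 + 2/25*4/5) = [114/125, 118/125)
  'c': [22/25 + 2/25*4/5, 22/25 + 2/25*1/1) = [118/125, 24/25)
  emit 'e', narrow to [22/25, 114/125)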